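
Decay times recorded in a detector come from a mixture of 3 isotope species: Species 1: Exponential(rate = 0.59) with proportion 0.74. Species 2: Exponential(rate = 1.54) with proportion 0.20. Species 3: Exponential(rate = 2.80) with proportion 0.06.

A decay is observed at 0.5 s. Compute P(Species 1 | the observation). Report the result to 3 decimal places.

Posterior ∝ prior × likelihood, so P(k | x) ∝ P(Z=k) f_k(x); normalise over all components.
Evaluate each component's likelihood at the observed value:
  f_1 = 0.439274
  f_2 = 0.71304
  f_3 = 0.690471
Weight by the priors:
  P(Z=1)·f_1 = 0.74 × 0.439274 = 0.325062
  P(Z=2)·f_2 = 0.20 × 0.71304 = 0.142608
  P(Z=3)·f_3 = 0.06 × 0.690471 = 0.0414283
Denominator: 0.325062 + 0.142608 + 0.0414283 = 0.509099
Responsibility of Species 1: 0.325062 / 0.509099 ≈ 0.639

0.639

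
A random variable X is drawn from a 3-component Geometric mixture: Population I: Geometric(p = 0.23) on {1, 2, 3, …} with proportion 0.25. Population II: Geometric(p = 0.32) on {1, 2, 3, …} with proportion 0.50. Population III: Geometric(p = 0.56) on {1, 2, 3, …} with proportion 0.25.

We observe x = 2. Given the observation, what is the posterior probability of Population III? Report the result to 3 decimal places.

0.287

P(component k | x) = w_k·f_k(x) / marginal(x), where marginal(x) = Σ_j w_j·f_j(x).
Evaluate each component's likelihood at the observed value:
  p_I = 0.1771
  p_II = 0.2176
  p_III = 0.2464
Weight by the priors:
  w_I·p_I = 0.25 × 0.1771 = 0.044275
  w_II·p_II = 0.50 × 0.2176 = 0.1088
  w_III·p_III = 0.25 × 0.2464 = 0.0616
Marginal: 0.044275 + 0.1088 + 0.0616 = 0.214675
P(Population III | 2) ≈ 0.287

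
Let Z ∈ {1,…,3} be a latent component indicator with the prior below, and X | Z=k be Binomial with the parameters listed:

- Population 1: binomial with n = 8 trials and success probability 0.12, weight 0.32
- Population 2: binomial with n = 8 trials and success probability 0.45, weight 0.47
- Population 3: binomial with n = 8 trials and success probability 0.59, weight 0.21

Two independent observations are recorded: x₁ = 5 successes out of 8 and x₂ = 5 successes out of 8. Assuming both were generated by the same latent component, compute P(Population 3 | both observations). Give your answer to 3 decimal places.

0.535

The responsibility of component k is π_k f_k(x) divided by Σ_j π_j f_j(x).
Since both observations come from the same component, the likelihood for component k is f_k(x₁)·f_k(x₂).
  p_1 = [0.000949603] × [0.000949603] = 9.01747e-07
  p_2 = [0.171925] × [0.171925] = 0.0295582
  p_3 = [0.27593] × [0.27593] = 0.0761376
Prior × likelihood for each component:
  π_1·p_1 = 0.32 × 9.01747e-07 = 2.88559e-07
  π_2·p_2 = 0.47 × 0.0295582 = 0.0138923
  π_3·p_3 = 0.21 × 0.0761376 = 0.0159889
Sum: 2.88559e-07 + 0.0138923 + 0.0159889 = 0.0298815
P(Population 3 | x₁, x₂) = 0.0159889 / 0.0298815 ≈ 0.535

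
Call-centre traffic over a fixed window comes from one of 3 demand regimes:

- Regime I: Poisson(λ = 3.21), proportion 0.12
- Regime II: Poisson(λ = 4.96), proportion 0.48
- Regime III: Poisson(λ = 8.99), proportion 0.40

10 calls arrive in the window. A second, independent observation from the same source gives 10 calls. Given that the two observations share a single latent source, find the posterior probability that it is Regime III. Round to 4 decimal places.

0.9747

By Bayes' theorem, P(k | x) = w_k f_k(x) / Σ_j w_j f_j(x).
Since both observations come from the same component, the likelihood for component k is f_k(x₁)·f_k(x₂).
  L_I = [e^(−3.21)·3.21^10/10! = 0.00129182] × [0.00129182] = 1.6688e-06
  L_II = [e^(−4.96)·4.96^10/10! = 0.0174162] × [0.0174162] = 0.000303324
  L_III = [e^(−8.99)·8.99^10/10! = 0.118448] × [0.118448] = 0.0140298
Unnormalised posteriors:
  w_I·L_I = 0.12 × 1.6688e-06 = 2.00256e-07
  w_II·L_II = 0.48 × 0.000303324 = 0.000145595
  w_III·L_III = 0.40 × 0.0140298 = 0.00561194
Marginal: 2.00256e-07 + 0.000145595 + 0.00561194 = 0.00575774
So the posterior for Regime III is 0.00561194 / 0.00575774 ≈ 0.9747.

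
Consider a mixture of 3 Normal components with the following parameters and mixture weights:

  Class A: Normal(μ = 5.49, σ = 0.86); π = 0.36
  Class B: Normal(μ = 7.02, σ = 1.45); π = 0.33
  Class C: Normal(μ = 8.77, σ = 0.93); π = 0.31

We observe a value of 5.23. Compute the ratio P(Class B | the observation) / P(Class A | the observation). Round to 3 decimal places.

0.266

Only the two components matter; the odds are (π_i f_i(x)) / (π_j f_j(x)).
Evaluate each component's likelihood at the observed value:
  p_A = (1/(0.86·√(2π)))·exp(−(5.23−5.49)²/(2·0.86²)) = 0.463886·exp(-0.04570) = 0.443164
  p_B = (1/(1.45·√(2π)))·exp(−(5.23−7.02)²/(2·1.45²)) = 0.275133·exp(-0.76197) = 0.128417
  p_C = (1/(0.93·√(2π)))·exp(−(5.23−8.77)²/(2·0.93²)) = 0.428970·exp(-7.24454) = 0.000306312
0.0423775 / 0.159539 ≈ 0.266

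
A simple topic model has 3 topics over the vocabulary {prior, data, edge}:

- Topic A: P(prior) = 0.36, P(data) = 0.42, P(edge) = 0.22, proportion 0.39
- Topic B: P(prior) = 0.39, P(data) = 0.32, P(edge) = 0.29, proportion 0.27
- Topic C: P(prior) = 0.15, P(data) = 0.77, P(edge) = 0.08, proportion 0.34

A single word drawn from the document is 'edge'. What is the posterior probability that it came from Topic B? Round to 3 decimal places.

0.409

By Bayes' theorem, P(k | x) = w_k f_k(x) / Σ_j w_j f_j(x).
Categorical probabilities:
  L_A = P(edge | comp) = 0.22
  L_B = P(edge | comp) = 0.29
  L_C = P(edge | comp) = 0.08
Multiply by the mixture weights:
  w_A·L_A = 0.39 × 0.22 = 0.0858
  w_B·L_B = 0.27 × 0.29 = 0.0783
  w_C·L_C = 0.34 × 0.08 = 0.0272
Normaliser: 0.0858 + 0.0783 + 0.0272 = 0.1913
P(Topic B | 'edge') ≈ 0.409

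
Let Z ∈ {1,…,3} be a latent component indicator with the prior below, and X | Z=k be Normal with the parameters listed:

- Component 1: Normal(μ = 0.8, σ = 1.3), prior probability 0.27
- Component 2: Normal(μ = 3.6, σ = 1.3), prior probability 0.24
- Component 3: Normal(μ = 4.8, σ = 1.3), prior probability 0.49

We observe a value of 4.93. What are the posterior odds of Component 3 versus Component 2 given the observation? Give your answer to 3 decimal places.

Since P(k|x) ∝ π_k f_k(x), the posterior odds are π_i f_i(x) / (π_j f_j(x)).
Component likelihoods at x = 4.93:
  p_1 = (1/(1.3·√(2π)))·exp(−(4.93−0.8)²/(2·1.3²)) = 0.306879·exp(-5.04642) = 0.00197394
  p_2 = (1/(1.3·√(2π)))·exp(−(4.93−3.6)²/(2·1.3²)) = 0.306879·exp(-0.52334) = 0.181837
  p_3 = (1/(1.3·√(2π)))·exp(−(4.93−4.8)²/(2·1.3²)) = 0.306879·exp(-0.00500) = 0.305348
Posterior odds = (π_3·p_3) / (π_2·p_2) = (0.49·0.305348) / (0.24·0.181837) = 0.149621 / 0.0436408 ≈ 3.428

3.428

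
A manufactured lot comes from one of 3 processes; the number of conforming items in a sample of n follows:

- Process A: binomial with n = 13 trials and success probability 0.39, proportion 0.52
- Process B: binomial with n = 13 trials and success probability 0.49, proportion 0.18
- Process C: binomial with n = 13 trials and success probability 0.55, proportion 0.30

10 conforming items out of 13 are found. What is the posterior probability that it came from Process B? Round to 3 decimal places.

P(component k | x) = π_k·f_k(x) / marginal(x), where marginal(x) = Σ_j π_j·f_j(x).
Evaluate each component's likelihood at the observed value:
  f_A = 0.00528447
  f_B = 0.0302717
  f_C = 0.0660132
Weight by the priors:
  π_A·f_A = 0.52 × 0.00528447 = 0.00274793
  π_B·f_B = 0.18 × 0.0302717 = 0.00544891
  π_C·f_C = 0.30 × 0.0660132 = 0.0198039
Denominator: 0.00274793 + 0.00544891 + 0.0198039 = 0.0280008
So the posterior for Process B is 0.00544891 / 0.0280008 ≈ 0.195.

0.195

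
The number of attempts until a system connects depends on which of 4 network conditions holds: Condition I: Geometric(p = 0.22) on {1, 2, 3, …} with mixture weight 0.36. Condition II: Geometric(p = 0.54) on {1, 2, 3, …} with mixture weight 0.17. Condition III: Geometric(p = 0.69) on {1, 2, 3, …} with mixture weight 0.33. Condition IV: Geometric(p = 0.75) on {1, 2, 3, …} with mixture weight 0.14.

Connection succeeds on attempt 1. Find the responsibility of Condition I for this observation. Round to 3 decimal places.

0.157

P(component k | x) = π_k·f_k(x) / marginal(x), where marginal(x) = Σ_j π_j·f_j(x).
Geometric probabilities:
  L_I = 0.22
  L_II = 0.54
  L_III = 0.69
  L_IV = 0.75
Weight by the priors:
  π_I·L_I = 0.36 × 0.22 = 0.0792
  π_II·L_II = 0.17 × 0.54 = 0.0918
  π_III·L_III = 0.33 × 0.69 = 0.2277
  π_IV·L_IV = 0.14 × 0.75 = 0.105
Marginal: 0.0792 + 0.0918 + 0.2277 + 0.105 = 0.5037
So the posterior for Condition I is 0.0792 / 0.5037 ≈ 0.157.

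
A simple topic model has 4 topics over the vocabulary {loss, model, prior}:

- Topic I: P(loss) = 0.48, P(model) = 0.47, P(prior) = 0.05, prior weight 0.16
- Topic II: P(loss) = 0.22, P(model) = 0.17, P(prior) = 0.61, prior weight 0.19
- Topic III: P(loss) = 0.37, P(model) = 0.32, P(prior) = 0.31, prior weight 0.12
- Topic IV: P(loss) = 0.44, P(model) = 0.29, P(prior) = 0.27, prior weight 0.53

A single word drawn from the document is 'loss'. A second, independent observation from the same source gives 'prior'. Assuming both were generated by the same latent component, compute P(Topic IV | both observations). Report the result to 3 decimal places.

By Bayes' theorem, P(k | x) = π_k f_k(x) / Σ_j π_j f_j(x).
Since both observations come from the same component, the likelihood for component k is f_k(x₁)·f_k(x₂).
  p_I = [0.48] × [0.05] = 0.024
  p_II = [0.22] × [0.61] = 0.1342
  p_III = [0.37] × [0.31] = 0.1147
  p_IV = [0.44] × [0.27] = 0.1188
Multiply by the mixture weights:
  π_I·p_I = 0.16 × 0.024 = 0.00384
  π_II·p_II = 0.19 × 0.1342 = 0.025498
  π_III·p_III = 0.12 × 0.1147 = 0.013764
  π_IV·p_IV = 0.53 × 0.1188 = 0.062964
Denominator: 0.00384 + 0.025498 + 0.013764 + 0.062964 = 0.106066
Responsibility of Topic IV: 0.062964 / 0.106066 ≈ 0.594

0.594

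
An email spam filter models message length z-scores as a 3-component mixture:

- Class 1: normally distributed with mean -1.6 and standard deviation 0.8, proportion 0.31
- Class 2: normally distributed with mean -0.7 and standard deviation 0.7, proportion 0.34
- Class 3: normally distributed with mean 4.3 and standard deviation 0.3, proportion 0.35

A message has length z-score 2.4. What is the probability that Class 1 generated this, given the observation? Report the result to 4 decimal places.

Apply Bayes' rule: the posterior for each component is proportional to its prior times its likelihood at x.
Evaluate each component's likelihood at the observed value:
  f_1 = (1/(0.8·√(2π)))·exp(−(2.4−-1.6)²/(2·0.8²)) = 0.498678·exp(-12.50000) = 1.8584e-06
  f_2 = (1/(0.7·√(2π)))·exp(−(2.4−-0.7)²/(2·0.7²)) = 0.569918·exp(-9.80612) = 3.14099e-05
  f_3 = (1/(0.3·√(2π)))·exp(−(2.4−4.3)²/(2·0.3²)) = 1.329808·exp(-20.05556) = 2.59282e-09
Weight by the priors:
  π_1·f_1 = 0.31 × 1.8584e-06 = 5.76104e-07
  π_2·f_2 = 0.34 × 3.14099e-05 = 1.06794e-05
  π_3·f_3 = 0.35 × 2.59282e-09 = 9.07486e-10
Evidence: 5.76104e-07 + 1.06794e-05 + 9.07486e-10 = 1.12564e-05
Responsibility of Class 1: 5.76104e-07 / 1.12564e-05 ≈ 0.0512

0.0512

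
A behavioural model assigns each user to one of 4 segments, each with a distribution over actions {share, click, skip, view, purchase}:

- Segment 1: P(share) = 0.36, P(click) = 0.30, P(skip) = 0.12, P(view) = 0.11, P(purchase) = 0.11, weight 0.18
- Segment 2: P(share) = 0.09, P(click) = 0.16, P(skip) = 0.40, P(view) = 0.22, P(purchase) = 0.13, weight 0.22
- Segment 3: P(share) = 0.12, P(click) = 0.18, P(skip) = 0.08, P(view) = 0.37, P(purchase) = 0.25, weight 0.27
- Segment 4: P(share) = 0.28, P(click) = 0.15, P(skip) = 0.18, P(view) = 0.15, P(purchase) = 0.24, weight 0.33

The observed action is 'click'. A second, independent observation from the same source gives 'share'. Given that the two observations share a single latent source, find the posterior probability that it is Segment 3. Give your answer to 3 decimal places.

0.138

The responsibility of component k is P(Z=k) f_k(x) divided by Σ_j P(Z=j) f_j(x).
Since both observations come from the same component, the likelihood for component k is f_k(x₁)·f_k(x₂).
  p_1 = [0.3] × [0.36] = 0.108
  p_2 = [0.16] × [0.09] = 0.0144
  p_3 = [0.18] × [0.12] = 0.0216
  p_4 = [0.15] × [0.28] = 0.042
Prior × likelihood for each component:
  P(Z=1)·p_1 = 0.18 × 0.108 = 0.01944
  P(Z=2)·p_2 = 0.22 × 0.0144 = 0.003168
  P(Z=3)·p_3 = 0.27 × 0.0216 = 0.005832
  P(Z=4)·p_4 = 0.33 × 0.042 = 0.01386
Denominator: 0.01944 + 0.003168 + 0.005832 + 0.01386 = 0.0423
P(Segment 3 | x) ≈ 0.138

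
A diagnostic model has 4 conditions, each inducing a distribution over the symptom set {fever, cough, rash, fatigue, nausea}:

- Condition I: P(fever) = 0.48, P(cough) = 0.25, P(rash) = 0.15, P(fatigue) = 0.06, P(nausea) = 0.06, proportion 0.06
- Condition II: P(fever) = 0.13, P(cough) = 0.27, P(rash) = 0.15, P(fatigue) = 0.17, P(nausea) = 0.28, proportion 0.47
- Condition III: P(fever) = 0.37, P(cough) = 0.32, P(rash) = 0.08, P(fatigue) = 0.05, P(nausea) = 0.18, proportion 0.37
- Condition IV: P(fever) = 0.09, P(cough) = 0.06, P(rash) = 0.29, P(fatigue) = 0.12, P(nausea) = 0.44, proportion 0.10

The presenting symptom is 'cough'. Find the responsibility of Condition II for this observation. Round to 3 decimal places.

P(component k | x) = P(Z=k)·f_k(x) / marginal(x), where marginal(x) = Σ_j P(Z=j)·f_j(x).
Component likelihoods at x = 'cough':
  p_I = 0.25
  p_II = 0.27
  p_III = 0.32
  p_IV = 0.06
Unnormalised posteriors:
  P(Z=I)·p_I = 0.06 × 0.25 = 0.015
  P(Z=II)·p_II = 0.47 × 0.27 = 0.1269
  P(Z=III)·p_III = 0.37 × 0.32 = 0.1184
  P(Z=IV)·p_IV = 0.10 × 0.06 = 0.006
Denominator: 0.015 + 0.1269 + 0.1184 + 0.006 = 0.2663
P(Condition II | x) = 0.1269 / 0.2663 ≈ 0.477

0.477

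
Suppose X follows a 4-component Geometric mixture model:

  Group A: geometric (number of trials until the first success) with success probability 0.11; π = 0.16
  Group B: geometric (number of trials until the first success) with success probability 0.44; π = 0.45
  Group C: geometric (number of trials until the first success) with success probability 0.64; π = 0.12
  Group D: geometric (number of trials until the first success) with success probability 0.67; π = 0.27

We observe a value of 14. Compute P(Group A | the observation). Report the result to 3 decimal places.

0.973

Apply Bayes' rule: the posterior for each component is proportional to its prior times its likelihood at x.
Evaluate each component's likelihood at the observed value:
  p_A = 0.11·(1−0.11)^13 = 0.11·0.219821 = 0.0241804
  p_B = 0.44·(1−0.44)^13 = 0.44·0.000532653 = 0.000234367
  p_C = 0.64·(1−0.64)^13 = 0.64·1.70582e-06 = 1.09172e-06
  p_D = 0.67·(1−0.67)^13 = 0.67·5.50404e-07 = 3.6877e-07
Weight by the priors:
  π_A·p_A = 0.16 × 0.0241804 = 0.00386886
  π_B·p_B = 0.45 × 0.000234367 = 0.000105465
  π_C·p_C = 0.12 × 1.09172e-06 = 1.31007e-07
  π_D·p_D = 0.27 × 3.6877e-07 = 9.9568e-08
Evidence: 0.00386886 + 0.000105465 + 1.31007e-07 + 9.9568e-08 = 0.00397455
P(Group A | x) = 0.00386886 / 0.00397455 ≈ 0.973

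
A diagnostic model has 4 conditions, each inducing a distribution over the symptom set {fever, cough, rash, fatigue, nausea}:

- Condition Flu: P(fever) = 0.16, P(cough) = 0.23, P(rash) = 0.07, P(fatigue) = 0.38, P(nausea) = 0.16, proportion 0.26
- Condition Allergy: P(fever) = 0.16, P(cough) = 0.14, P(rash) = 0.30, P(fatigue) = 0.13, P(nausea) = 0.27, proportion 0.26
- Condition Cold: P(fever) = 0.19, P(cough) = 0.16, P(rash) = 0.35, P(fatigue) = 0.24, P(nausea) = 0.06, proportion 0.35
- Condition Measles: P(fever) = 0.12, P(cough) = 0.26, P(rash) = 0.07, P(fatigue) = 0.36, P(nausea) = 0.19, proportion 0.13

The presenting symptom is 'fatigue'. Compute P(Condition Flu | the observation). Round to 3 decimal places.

The responsibility of component k is π_k f_k(x) divided by Σ_j π_j f_j(x).
Evaluate each component's likelihood at the observed value:
  p_Flu = P(fatigue | comp) = 0.38
  p_Allergy = P(fatigue | comp) = 0.13
  p_Cold = P(fatigue | comp) = 0.24
  p_Measles = P(fatigue | comp) = 0.36
Prior × likelihood for each component:
  π_Flu·p_Flu = 0.26 × 0.38 = 0.0988
  π_Allergy·p_Allergy = 0.26 × 0.13 = 0.0338
  π_Cold·p_Cold = 0.35 × 0.24 = 0.084
  π_Measles·p_Measles = 0.13 × 0.36 = 0.0468
Denominator: 0.0988 + 0.0338 + 0.084 + 0.0468 = 0.2634
Responsibility of Condition Flu: 0.0988 / 0.2634 ≈ 0.375

0.375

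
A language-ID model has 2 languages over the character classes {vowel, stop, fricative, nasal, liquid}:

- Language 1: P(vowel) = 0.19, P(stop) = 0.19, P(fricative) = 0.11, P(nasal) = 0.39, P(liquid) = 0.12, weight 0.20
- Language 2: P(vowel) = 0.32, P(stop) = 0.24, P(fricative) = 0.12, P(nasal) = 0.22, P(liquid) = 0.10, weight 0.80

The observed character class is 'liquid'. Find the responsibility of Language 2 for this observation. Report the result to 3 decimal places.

0.769

The responsibility of component k is w_k f_k(x) divided by Σ_j w_j f_j(x).
Evaluate each component's likelihood at the observed value:
  L_1 = 0.12
  L_2 = 0.1
Unnormalised posteriors:
  w_1·L_1 = 0.20 × 0.12 = 0.024
  w_2·L_2 = 0.80 × 0.1 = 0.08
Normaliser: 0.024 + 0.08 = 0.104
P(Language 2 | data) ≈ 0.769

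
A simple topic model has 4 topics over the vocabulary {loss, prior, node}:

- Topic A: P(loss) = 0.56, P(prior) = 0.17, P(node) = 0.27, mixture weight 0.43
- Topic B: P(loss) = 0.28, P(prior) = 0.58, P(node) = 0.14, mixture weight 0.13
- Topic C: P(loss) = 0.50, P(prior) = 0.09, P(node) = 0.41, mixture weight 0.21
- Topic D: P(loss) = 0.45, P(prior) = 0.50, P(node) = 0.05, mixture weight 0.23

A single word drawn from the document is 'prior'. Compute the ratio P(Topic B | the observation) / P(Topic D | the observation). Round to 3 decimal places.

Only the two components matter; the odds are (w_i f_i(x)) / (w_j f_j(x)).
Evaluate each component's likelihood at the observed value:
  f_A = 0.17
  f_B = 0.58
  f_C = 0.09
  f_D = 0.5
0.0754 / 0.115 ≈ 0.656

0.656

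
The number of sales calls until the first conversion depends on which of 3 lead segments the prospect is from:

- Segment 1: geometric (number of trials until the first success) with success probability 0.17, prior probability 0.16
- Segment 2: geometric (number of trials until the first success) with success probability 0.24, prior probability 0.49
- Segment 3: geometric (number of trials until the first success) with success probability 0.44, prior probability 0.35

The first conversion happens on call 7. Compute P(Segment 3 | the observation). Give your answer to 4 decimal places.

Apply Bayes' rule: the posterior for each component is proportional to its prior times its likelihood at x.
Geometric probabilities:
  L_1 = 0.17·(1−0.17)^6 = 0.17·0.32694 = 0.0555799
  L_2 = 0.24·(1−0.24)^6 = 0.24·0.1927 = 0.046248
  L_3 = 0.44·(1−0.44)^6 = 0.44·0.030841 = 0.01357
Weight by the priors:
  π_1·L_1 = 0.16 × 0.0555799 = 0.00889278
  π_2·L_2 = 0.49 × 0.046248 = 0.0226615
  π_3·L_3 = 0.35 × 0.01357 = 0.00474951
Normaliser: 0.00889278 + 0.0226615 + 0.00474951 = 0.0363038
P(Segment 3 | 7) ≈ 0.1308

0.1308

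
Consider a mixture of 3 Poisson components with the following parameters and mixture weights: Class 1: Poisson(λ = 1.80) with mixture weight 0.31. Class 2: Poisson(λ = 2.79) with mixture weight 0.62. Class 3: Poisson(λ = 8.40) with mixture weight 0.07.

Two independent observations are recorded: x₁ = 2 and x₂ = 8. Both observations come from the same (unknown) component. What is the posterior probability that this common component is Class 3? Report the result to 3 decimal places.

0.081

The responsibility of component k is P(Z=k) f_k(x) divided by Σ_j P(Z=j) f_j(x).
Since both observations come from the same component, the likelihood for component k is f_k(x₁)·f_k(x₂).
  p_1 = [0.267784] × [0.000451783] = 0.00012098
  p_2 = [0.239054] × [0.00559283] = 0.00133699
  p_3 = [0.00793332] × [0.138242] = 0.00109672
Weight by the priors:
  P(Z=1)·p_1 = 0.31 × 0.00012098 = 3.75039e-05
  P(Z=2)·p_2 = 0.62 × 0.00133699 = 0.000828934
  P(Z=3)·p_3 = 0.07 × 0.00109672 = 7.67703e-05
Normaliser: 3.75039e-05 + 0.000828934 + 7.67703e-05 = 0.000943208
Responsibility of Class 3: 7.67703e-05 / 0.000943208 ≈ 0.081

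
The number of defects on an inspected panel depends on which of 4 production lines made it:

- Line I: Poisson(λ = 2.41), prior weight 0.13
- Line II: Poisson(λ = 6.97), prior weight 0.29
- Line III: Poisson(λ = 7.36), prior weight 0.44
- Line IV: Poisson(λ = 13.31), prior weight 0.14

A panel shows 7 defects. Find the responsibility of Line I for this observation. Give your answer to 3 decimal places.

0.010

The responsibility of component k is P(Z=k) f_k(x) divided by Σ_j P(Z=j) f_j(x).
Poisson probabilities:
  f_I = 0.00841471
  f_II = 0.148993
  f_III = 0.147675
  f_IV = 0.024342
Prior × likelihood for each component:
  P(Z=I)·f_I = 0.13 × 0.00841471 = 0.00109391
  P(Z=II)·f_II = 0.29 × 0.148993 = 0.043208
  P(Z=III)·f_III = 0.44 × 0.147675 = 0.064977
  P(Z=IV)·f_IV = 0.14 × 0.024342 = 0.00340788
Normaliser: 0.00109391 + 0.043208 + 0.064977 + 0.00340788 = 0.112687
So the posterior for Line I is 0.00109391 / 0.112687 ≈ 0.010.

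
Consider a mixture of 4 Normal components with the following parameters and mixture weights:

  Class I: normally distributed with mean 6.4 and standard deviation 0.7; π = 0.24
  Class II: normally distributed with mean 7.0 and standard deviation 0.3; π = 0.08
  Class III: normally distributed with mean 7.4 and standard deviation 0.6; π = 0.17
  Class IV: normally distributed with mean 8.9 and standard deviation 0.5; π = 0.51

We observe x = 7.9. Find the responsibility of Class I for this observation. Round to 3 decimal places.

Apply Bayes' rule: the posterior for each component is proportional to its prior times its likelihood at x.
Normal densities:
  L_I = (1/(0.7·√(2π)))·exp(−(7.9−6.4)²/(2·0.7²)) = 0.569918·exp(-2.29592) = 0.057373
  L_II = (1/(0.3·√(2π)))·exp(−(7.9−7.0)²/(2·0.3²)) = 1.329808·exp(-4.50000) = 0.0147728
  L_III = (1/(0.6·√(2π)))·exp(−(7.9−7.4)²/(2·0.6²)) = 0.664904·exp(-0.34722) = 0.469853
  L_IV = (1/(0.5·√(2π)))·exp(−(7.9−8.9)²/(2·0.5²)) = 0.797885·exp(-2.00000) = 0.107982
Multiply by the mixture weights:
  π_I·L_I = 0.24 × 0.057373 = 0.0137695
  π_II·L_II = 0.08 × 0.0147728 = 0.00118183
  π_III·L_III = 0.17 × 0.469853 = 0.079875
  π_IV·L_IV = 0.51 × 0.107982 = 0.0550708
Normaliser: 0.0137695 + 0.00118183 + 0.079875 + 0.0550708 = 0.149897
P(Class I | the observation) = 0.0137695 / 0.149897 ≈ 0.092

0.092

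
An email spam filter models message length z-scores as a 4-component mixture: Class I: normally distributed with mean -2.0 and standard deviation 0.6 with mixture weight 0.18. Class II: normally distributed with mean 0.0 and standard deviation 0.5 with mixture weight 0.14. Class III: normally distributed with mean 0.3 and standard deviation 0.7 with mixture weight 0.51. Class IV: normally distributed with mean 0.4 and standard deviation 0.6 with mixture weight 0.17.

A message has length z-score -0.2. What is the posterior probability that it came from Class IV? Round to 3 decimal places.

By Bayes' theorem, P(k | x) = π_k f_k(x) / Σ_j π_j f_j(x).
Normal densities:
  f_I = (1/(0.6·√(2π)))·exp(−(-0.2−-2.0)²/(2·0.6²)) = 0.664904·exp(-4.50000) = 0.00738641
  f_II = (1/(0.5·√(2π)))·exp(−(-0.2−0.0)²/(2·0.5²)) = 0.797885·exp(-0.08000) = 0.73654
  f_III = (1/(0.7·√(2π)))·exp(−(-0.2−0.3)²/(2·0.7²)) = 0.569918·exp(-0.25510) = 0.441593
  f_IV = (1/(0.6·√(2π)))·exp(−(-0.2−0.4)²/(2·0.6²)) = 0.664904·exp(-0.50000) = 0.403285
Weight by the priors:
  π_I·f_I = 0.18 × 0.00738641 = 0.00132955
  π_II·f_II = 0.14 × 0.73654 = 0.103116
  π_III·f_III = 0.51 × 0.441593 = 0.225213
  π_IV·f_IV = 0.17 × 0.403285 = 0.0685584
Denominator: 0.00132955 + 0.103116 + 0.225213 + 0.0685584 = 0.398216
So the posterior for Class IV is 0.0685584 / 0.398216 ≈ 0.172.

0.172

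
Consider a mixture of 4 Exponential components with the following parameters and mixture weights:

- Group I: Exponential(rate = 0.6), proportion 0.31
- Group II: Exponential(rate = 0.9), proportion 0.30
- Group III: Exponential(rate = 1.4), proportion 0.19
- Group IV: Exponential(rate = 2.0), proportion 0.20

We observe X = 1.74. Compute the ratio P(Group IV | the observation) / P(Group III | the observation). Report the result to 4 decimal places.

0.5294

Posterior odds = (P(Z=i) f_i(x)) / (P(Z=j) f_j(x)); the normalising sum cancels.
Evaluate each component's likelihood at the observed value:
  L_I = 0.211226
  L_II = 0.187991
  L_III = 0.122514
  L_IV = 0.0616148
Odds = (0.20/0.19) × (0.0616148/0.122514) = 1.05263 × 0.50292 ≈ 0.5294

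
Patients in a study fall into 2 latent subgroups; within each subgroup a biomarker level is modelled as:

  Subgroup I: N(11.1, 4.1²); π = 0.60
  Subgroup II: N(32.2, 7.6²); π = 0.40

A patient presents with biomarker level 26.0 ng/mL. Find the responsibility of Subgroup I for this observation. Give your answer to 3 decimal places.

0.005

Posterior ∝ prior × likelihood, so P(k | x) ∝ π_k f_k(x); normalise over all components.
Normal densities:
  f_I = (1/(4.1·√(2π)))·exp(−(26.0−11.1)²/(2·4.1²)) = 0.097303·exp(-6.60351) = 0.000131904
  f_II = (1/(7.6·√(2π)))·exp(−(26.0−32.2)²/(2·7.6²)) = 0.052492·exp(-0.33276) = 0.0376342
Weight by the priors:
  π_I·f_I = 0.60 × 0.000131904 = 7.91425e-05
  π_II·f_II = 0.40 × 0.0376342 = 0.0150537
Sum: 7.91425e-05 + 0.0150537 = 0.0151328
P(Subgroup I | data) = 7.91425e-05 / 0.0151328 ≈ 0.005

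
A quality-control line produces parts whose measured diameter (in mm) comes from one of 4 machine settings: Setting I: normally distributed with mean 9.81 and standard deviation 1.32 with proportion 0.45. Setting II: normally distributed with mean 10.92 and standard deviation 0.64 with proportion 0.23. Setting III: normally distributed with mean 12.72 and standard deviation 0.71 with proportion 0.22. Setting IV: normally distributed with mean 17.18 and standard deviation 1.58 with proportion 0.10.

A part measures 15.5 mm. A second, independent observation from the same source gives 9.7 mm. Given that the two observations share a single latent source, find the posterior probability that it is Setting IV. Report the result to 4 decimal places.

0.0128

Posterior ∝ prior × likelihood, so P(k | x) ∝ π_k f_k(x); normalise over all components.
Since both observations come from the same component, the likelihood for component k is f_k(x₁)·f_k(x₂).
  p_I = [(1/(1.32·√(2π)))·exp(−(15.5−9.81)²/(2·1.32²)) = 0.302229·exp(-9.29066) = 2.78903e-05] × [0.301181] = 8.40003e-06
  p_II = [(1/(0.64·√(2π)))·exp(−(15.5−10.92)²/(2·0.64²)) = 0.623347·exp(-25.60596) = 4.72285e-12] × [0.101312] = 4.78484e-13
  p_III = [(1/(0.71·√(2π)))·exp(−(15.5−12.72)²/(2·0.71²)) = 0.561891·exp(-7.66554) = 0.000263359] × [6.62107e-05] = 1.74372e-08
  p_IV = [(1/(1.58·√(2π)))·exp(−(15.5−17.18)²/(2·1.58²)) = 0.252495·exp(-0.56529) = 0.143466] × [3.43127e-06] = 4.9227e-07
Prior × likelihood for each component:
  π_I·p_I = 0.45 × 8.40003e-06 = 3.78001e-06
  π_II·p_II = 0.23 × 4.78484e-13 = 1.10051e-13
  π_III·p_III = 0.22 × 1.74372e-08 = 3.83618e-09
  π_IV·p_IV = 0.10 × 4.9227e-07 = 4.9227e-08
Marginal: 3.78001e-06 + 1.10051e-13 + 3.83618e-09 + 4.9227e-08 = 3.83308e-06
So the posterior for Setting IV is 4.9227e-08 / 3.83308e-06 ≈ 0.0128.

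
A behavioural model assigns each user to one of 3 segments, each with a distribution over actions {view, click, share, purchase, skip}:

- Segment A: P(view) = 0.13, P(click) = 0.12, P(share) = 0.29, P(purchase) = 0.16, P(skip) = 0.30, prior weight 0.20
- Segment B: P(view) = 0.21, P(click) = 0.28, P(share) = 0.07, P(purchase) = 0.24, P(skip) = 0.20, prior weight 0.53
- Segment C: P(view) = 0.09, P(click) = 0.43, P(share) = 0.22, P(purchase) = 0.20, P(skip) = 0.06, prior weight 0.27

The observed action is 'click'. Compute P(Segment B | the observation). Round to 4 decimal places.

Apply Bayes' rule: the posterior for each component is proportional to its prior times its likelihood at x.
Evaluate each component's likelihood at the observed value:
  p_A = 0.12
  p_B = 0.28
  p_C = 0.43
Weight by the priors:
  P(Z=A)·p_A = 0.20 × 0.12 = 0.024
  P(Z=B)·p_B = 0.53 × 0.28 = 0.1484
  P(Z=C)·p_C = 0.27 × 0.43 = 0.1161
Marginal: 0.024 + 0.1484 + 0.1161 = 0.2885
P(Segment B | 'click') ≈ 0.5144

0.5144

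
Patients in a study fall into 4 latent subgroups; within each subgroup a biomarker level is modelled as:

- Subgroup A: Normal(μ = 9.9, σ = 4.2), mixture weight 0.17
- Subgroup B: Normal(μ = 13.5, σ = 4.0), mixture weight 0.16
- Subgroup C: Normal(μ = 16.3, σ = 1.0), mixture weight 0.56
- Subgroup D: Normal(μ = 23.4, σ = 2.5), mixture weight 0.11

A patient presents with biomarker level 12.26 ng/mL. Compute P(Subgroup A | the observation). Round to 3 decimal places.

Posterior ∝ prior × likelihood, so P(k | x) ∝ P(Z=k) f_k(x); normalise over all components.
Evaluate each component's likelihood at the observed value:
  L_A = (1/(4.2·√(2π)))·exp(−(12.26−9.9)²/(2·4.2²)) = 0.094986·exp(-0.15787) = 0.0811147
  L_B = (1/(4.0·√(2π)))·exp(−(12.26−13.5)²/(2·4.0²)) = 0.099736·exp(-0.04805) = 0.0950566
  L_C = (1/(1.0·√(2π)))·exp(−(12.26−16.3)²/(2·1.0²)) = 0.398942·exp(-8.16080) = 0.000113951
  L_D = (1/(2.5·√(2π)))·exp(−(12.26−23.4)²/(2·2.5²)) = 0.159577·exp(-9.92797) = 7.78589e-06
Unnormalised posteriors:
  P(Z=A)·L_A = 0.17 × 0.0811147 = 0.0137895
  P(Z=B)·L_B = 0.16 × 0.0950566 = 0.0152091
  P(Z=C)·L_C = 0.56 × 0.000113951 = 6.38128e-05
  P(Z=D)·L_D = 0.11 × 7.78589e-06 = 8.56448e-07
Sum: 0.0137895 + 0.0152091 + 6.38128e-05 + 8.56448e-07 = 0.0290632
P(Subgroup A | 12.26 ng/mL) = 0.0137895 / 0.0290632 ≈ 0.474

0.474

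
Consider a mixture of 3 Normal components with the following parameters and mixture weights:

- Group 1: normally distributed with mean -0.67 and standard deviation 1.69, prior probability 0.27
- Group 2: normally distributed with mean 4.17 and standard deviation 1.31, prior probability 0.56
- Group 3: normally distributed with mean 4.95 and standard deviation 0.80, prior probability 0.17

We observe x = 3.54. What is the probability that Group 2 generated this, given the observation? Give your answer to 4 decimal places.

Apply Bayes' rule: the posterior for each component is proportional to its prior times its likelihood at x.
Component likelihoods at x = 3.54:
  L_1 = (1/(1.69·√(2π)))·exp(−(3.54−-0.67)²/(2·1.69²)) = 0.236061·exp(-3.10285) = 0.0106041
  L_2 = (1/(1.31·√(2π)))·exp(−(3.54−4.17)²/(2·1.31²)) = 0.304536·exp(-0.11564) = 0.271279
  L_3 = (1/(0.80·√(2π)))·exp(−(3.54−4.95)²/(2·0.80²)) = 0.498678·exp(-1.55320) = 0.105505
Unnormalised posteriors:
  P(Z=1)·L_1 = 0.27 × 0.0106041 = 0.0028631
  P(Z=2)·L_2 = 0.56 × 0.271279 = 0.151916
  P(Z=3)·L_3 = 0.17 × 0.105505 = 0.0179358
Marginal: 0.0028631 + 0.151916 + 0.0179358 = 0.172715
So the posterior for Group 2 is 0.151916 / 0.172715 ≈ 0.8796.

0.8796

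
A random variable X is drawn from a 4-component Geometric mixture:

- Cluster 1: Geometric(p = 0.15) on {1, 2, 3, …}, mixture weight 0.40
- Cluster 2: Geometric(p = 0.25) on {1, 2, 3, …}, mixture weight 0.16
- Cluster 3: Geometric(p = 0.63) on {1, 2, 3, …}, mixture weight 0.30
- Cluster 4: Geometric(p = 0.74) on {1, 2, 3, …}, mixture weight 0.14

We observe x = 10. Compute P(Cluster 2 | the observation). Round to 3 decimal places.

0.177

By Bayes' theorem, P(k | x) = π_k f_k(x) / Σ_j π_j f_j(x).
Evaluate each component's likelihood at the observed value:
  L_1 = 0.0347425
  L_2 = 0.0187712
  L_3 = 8.18759e-05
  L_4 = 4.01783e-06
Weight by the priors:
  π_1·L_1 = 0.40 × 0.0347425 = 0.013897
  π_2·L_2 = 0.16 × 0.0187712 = 0.00300339
  π_3·L_3 = 0.30 × 8.18759e-05 = 2.45628e-05
  π_4·L_4 = 0.14 × 4.01783e-06 = 5.62497e-07
Evidence: 0.013897 + 0.00300339 + 2.45628e-05 + 5.62497e-07 = 0.0169255
P(Cluster 2 | 10) ≈ 0.177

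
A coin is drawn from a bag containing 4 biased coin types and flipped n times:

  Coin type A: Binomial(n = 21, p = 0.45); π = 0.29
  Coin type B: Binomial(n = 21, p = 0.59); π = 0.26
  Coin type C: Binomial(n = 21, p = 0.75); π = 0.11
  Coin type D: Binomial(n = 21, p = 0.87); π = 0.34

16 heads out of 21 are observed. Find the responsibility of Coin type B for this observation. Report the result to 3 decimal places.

By Bayes' theorem, P(k | x) = P(Z=k) f_k(x) / Σ_j P(Z=j) f_j(x).
Component likelihoods at x = 16 heads out of 21:
  p_A = C(21,16)·0.45^16·0.55^5 = 20349·2.82748e-06·0.0503284 = 0.00289572
  p_B = C(21,16)·0.59^16·0.41^5 = 20349·0.000215592·0.0115856 = 0.050827
  p_C = C(21,16)·0.75^16·0.25^5 = 20349·0.0100226·0.000976562 = 0.19917
  p_D = C(21,16)·0.87^16·0.13^5 = 20349·0.107723·3.71293e-05 = 0.0813894
Weight by the priors:
  P(Z=A)·p_A = 0.29 × 0.00289572 = 0.000839759
  P(Z=B)·p_B = 0.26 × 0.050827 = 0.013215
  P(Z=C)·p_C = 0.11 × 0.19917 = 0.0219087
  P(Z=D)·p_D = 0.34 × 0.0813894 = 0.0276724
Evidence: 0.000839759 + 0.013215 + 0.0219087 + 0.0276724 = 0.0636358
Responsibility of Coin type B: 0.013215 / 0.0636358 ≈ 0.208

0.208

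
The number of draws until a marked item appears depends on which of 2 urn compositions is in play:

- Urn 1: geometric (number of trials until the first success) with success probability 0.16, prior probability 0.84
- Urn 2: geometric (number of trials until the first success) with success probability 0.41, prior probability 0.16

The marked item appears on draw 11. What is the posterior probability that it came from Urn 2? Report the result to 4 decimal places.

0.0141

By Bayes' theorem, P(k | x) = w_k f_k(x) / Σ_j w_j f_j(x).
Component likelihoods at x = 11:
  L_1 = 0.16·(1−0.16)^10 = 0.16·0.174901 = 0.0279842
  L_2 = 0.41·(1−0.41)^10 = 0.41·0.00511117 = 0.00209558
Unnormalised posteriors:
  w_1·L_1 = 0.84 × 0.0279842 = 0.0235067
  w_2·L_2 = 0.16 × 0.00209558 = 0.000335293
Normaliser: 0.0235067 + 0.000335293 = 0.023842
P(Urn 2 | x) ≈ 0.0141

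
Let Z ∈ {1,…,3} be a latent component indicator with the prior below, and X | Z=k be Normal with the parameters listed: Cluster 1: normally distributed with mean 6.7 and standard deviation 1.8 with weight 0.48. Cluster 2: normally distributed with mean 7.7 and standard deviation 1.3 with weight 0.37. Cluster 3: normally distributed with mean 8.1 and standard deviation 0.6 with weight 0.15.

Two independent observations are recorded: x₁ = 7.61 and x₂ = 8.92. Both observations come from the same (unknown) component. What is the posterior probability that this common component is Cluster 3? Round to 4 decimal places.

0.3679

The responsibility of component k is w_k f_k(x) divided by Σ_j w_j f_j(x).
Since both observations come from the same component, the likelihood for component k is f_k(x₁)·f_k(x₂).
  p_1 = [(1/(1.8·√(2π)))·exp(−(7.61−6.7)²/(2·1.8²)) = 0.221635·exp(-0.12779) = 0.195046] × [0.103593] = 0.0202055
  p_2 = [(1/(1.3·√(2π)))·exp(−(7.61−7.7)²/(2·1.3²)) = 0.306879·exp(-0.00240) = 0.306144] × [0.197571] = 0.0604852
  p_3 = [(1/(0.6·√(2π)))·exp(−(7.61−8.1)²/(2·0.6²)) = 0.664904·exp(-0.33347) = 0.476358] × [0.261322] = 0.124483
Multiply by the mixture weights:
  w_1·p_1 = 0.48 × 0.0202055 = 0.00969865
  w_2·p_2 = 0.37 × 0.0604852 = 0.0223795
  w_3·p_3 = 0.15 × 0.124483 = 0.0186724
Normaliser: 0.00969865 + 0.0223795 + 0.0186724 = 0.0507506
P(Cluster 3 | x₁, x₂) ≈ 0.3679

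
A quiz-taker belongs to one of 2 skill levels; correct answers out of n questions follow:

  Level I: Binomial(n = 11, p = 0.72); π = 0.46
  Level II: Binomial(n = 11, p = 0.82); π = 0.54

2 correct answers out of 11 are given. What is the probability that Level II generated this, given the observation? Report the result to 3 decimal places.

0.028

P(component k | x) = π_k·f_k(x) / marginal(x), where marginal(x) = Σ_j π_j·f_j(x).
Binomial probabilities:
  L_I = 0.000301613
  L_II = 7.33572e-06
Multiply by the mixture weights:
  π_I·L_I = 0.46 × 0.000301613 = 0.000138742
  π_II·L_II = 0.54 × 7.33572e-06 = 3.96129e-06
Evidence: 0.000138742 + 3.96129e-06 = 0.000142703
P(Level II | 2 correct answers out of 11) ≈ 0.028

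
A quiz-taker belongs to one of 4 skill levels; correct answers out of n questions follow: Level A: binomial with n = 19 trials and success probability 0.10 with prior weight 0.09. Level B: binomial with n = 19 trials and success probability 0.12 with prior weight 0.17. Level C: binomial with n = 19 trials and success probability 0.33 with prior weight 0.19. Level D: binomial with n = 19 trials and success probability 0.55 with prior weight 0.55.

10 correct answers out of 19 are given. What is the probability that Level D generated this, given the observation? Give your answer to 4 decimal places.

0.9301

P(component k | x) = w_k·f_k(x) / marginal(x), where marginal(x) = Σ_j w_j·f_j(x).
Evaluate each component's likelihood at the observed value:
  p_A = 3.57891e-06
  p_B = 1.81019e-05
  p_C = 0.0384929
  p_D = 0.177055
Weight by the priors:
  w_A·p_A = 0.09 × 3.57891e-06 = 3.22102e-07
  w_B·p_B = 0.17 × 1.81019e-05 = 3.07733e-06
  w_C·p_C = 0.19 × 0.0384929 = 0.00731366
  w_D·p_D = 0.55 × 0.177055 = 0.0973802
Evidence: 3.22102e-07 + 3.07733e-06 + 0.00731366 + 0.0973802 = 0.104697
So the posterior for Level D is 0.0973802 / 0.104697 ≈ 0.9301.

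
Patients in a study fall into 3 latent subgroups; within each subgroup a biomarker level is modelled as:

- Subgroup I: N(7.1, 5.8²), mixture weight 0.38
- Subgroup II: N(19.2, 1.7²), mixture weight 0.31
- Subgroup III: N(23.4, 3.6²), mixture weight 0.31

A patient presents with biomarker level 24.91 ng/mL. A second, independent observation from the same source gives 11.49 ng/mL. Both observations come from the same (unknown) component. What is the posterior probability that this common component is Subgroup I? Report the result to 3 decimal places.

0.452

By Bayes' theorem, P(k | x) = P(Z=k) f_k(x) / Σ_j P(Z=j) f_j(x).
Since both observations come from the same component, the likelihood for component k is f_k(x₁)·f_k(x₂).
  f_I = [(1/(5.8·√(2π)))·exp(−(24.91−7.1)²/(2·5.8²)) = 0.068783·exp(-4.71457) = 0.000616554] × [0.0516512] = 3.18458e-05
  f_II = [(1/(1.7·√(2π)))·exp(−(24.91−19.2)²/(2·1.7²)) = 0.234672·exp(-5.64085) = 0.000833052] × [8.01646e-06] = 6.67813e-09
  f_III = [(1/(3.6·√(2π)))·exp(−(24.91−23.4)²/(2·3.6²)) = 0.110817·exp(-0.08797) = 0.101486] × [0.000465496] = 4.72411e-05
Weight by the priors:
  P(Z=I)·f_I = 0.38 × 3.18458e-05 = 1.21014e-05
  P(Z=II)·f_II = 0.31 × 6.67813e-09 = 2.07022e-09
  P(Z=III)·f_III = 0.31 × 4.72411e-05 = 1.46447e-05
Normaliser: 1.21014e-05 + 2.07022e-09 + 1.46447e-05 = 2.67482e-05
P(Subgroup I | x) ≈ 0.452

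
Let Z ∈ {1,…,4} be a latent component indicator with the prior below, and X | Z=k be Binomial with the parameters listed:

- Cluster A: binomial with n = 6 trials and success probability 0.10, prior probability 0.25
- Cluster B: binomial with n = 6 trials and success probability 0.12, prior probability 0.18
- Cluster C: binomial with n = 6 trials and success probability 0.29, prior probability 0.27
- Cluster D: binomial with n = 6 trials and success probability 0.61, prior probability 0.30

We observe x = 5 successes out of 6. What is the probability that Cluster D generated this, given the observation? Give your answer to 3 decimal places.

Apply Bayes' rule: the posterior for each component is proportional to its prior times its likelihood at x.
Binomial probabilities:
  f_A = 5.4e-05
  f_B = 0.000131383
  f_C = 0.00873775
  f_D = 0.197636
Weight by the priors:
  π_A·f_A = 0.25 × 5.4e-05 = 1.35e-05
  π_B·f_B = 0.18 × 0.000131383 = 2.3649e-05
  π_C·f_C = 0.27 × 0.00873775 = 0.00235919
  π_D·f_D = 0.30 × 0.197636 = 0.0592907
Sum: 1.35e-05 + 2.3649e-05 + 0.00235919 + 0.0592907 = 0.061687
P(Cluster D | 5 successes out of 6) = 0.0592907 / 0.061687 ≈ 0.961

0.961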